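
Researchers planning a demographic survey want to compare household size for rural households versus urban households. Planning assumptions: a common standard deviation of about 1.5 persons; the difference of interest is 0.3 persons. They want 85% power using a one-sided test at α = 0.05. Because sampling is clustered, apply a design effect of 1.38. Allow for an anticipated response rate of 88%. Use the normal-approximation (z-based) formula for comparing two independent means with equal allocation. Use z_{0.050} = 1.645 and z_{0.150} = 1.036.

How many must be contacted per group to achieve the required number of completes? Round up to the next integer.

n = (z_α + z_β)² · (σ₁² + σ₂²) / δ²
  = (1.645 + 1.036)² · (2·1.5² = 4.5) / 0.3²
  = 7.1878 · 4.5 / 0.09
  = 359.39
Design effect: 1.38 × 359.39 = 495.96.
Adjust for 88% response: 495.96 / 0.88 = 563.59.
Round up → n = 564 per group.

n = 564 per group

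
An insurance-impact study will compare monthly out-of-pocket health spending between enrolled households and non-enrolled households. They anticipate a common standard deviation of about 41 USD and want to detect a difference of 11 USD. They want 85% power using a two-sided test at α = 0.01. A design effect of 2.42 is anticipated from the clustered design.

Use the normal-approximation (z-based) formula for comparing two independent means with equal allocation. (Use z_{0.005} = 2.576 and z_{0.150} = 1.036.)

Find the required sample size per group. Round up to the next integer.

n = 878 per group

n = (z_{α/2} + z_β)² · (σ₁² + σ₂²) / δ²
  = (2.576 + 1.036)² · (2·41² = 3362) / 11²
  = 13.0465 · 3362 / 121
  = 362.50
Design effect: 2.42 × 362.50 = 877.25.
Round up → n = 878 per group.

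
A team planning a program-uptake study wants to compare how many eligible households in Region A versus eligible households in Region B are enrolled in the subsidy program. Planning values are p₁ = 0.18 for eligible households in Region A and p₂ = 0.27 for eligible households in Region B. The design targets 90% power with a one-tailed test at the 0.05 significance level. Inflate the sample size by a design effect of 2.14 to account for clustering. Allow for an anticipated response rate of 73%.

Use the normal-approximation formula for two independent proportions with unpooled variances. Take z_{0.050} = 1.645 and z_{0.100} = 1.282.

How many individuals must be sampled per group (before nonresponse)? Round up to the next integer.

n = 1069 per group

n = (z_α + z_β)² · [p₁(1−p₁) + p₂(1−p₂)] / (p₁ − p₂)²
  = (1.645 + 1.282)² · (0.18·0.82 + 0.27·0.73) / (-0.09)²
  = (2.927)² · (0.1476 + 0.1971) / 0.0081
  = 8.5673 · 0.3447 / 0.0081
  = 364.59
Design effect: 2.14 × 364.59 = 780.22.
Adjust for 73% response: 780.22 / 0.73 = 1068.79.
Round up → n = 1069 per group.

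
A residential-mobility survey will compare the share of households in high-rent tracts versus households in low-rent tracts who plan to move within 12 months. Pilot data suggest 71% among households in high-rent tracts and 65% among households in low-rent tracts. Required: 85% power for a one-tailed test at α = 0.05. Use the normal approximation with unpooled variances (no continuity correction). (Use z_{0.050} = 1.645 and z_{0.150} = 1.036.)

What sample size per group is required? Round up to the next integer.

n = 866 per group

n = (z_α + z_β)² · [p₁(1−p₁) + p₂(1−p₂)] / (p₁ − p₂)²
  = (1.645 + 1.036)² · (0.71·0.29 + 0.65·0.35) / (0.06)²
  = (2.681)² · (0.2059 + 0.2275) / 0.0036
  = 7.1878 · 0.4334 / 0.0036
  = 865.33
Round up → n = 866 per group.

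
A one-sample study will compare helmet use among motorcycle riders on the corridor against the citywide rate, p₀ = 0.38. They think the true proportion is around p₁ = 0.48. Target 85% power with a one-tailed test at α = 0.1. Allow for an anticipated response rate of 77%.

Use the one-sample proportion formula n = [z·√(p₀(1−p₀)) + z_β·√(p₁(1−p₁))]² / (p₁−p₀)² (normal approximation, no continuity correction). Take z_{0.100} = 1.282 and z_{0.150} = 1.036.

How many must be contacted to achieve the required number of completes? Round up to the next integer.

n = [z_α·√(p₀q₀) + z_β·√(p₁q₁)]² / (p₁ − p₀)²
  = [1.282·√(0.38·0.62) + 1.036·√(0.48·0.52)]² / (0.10)²
  = [1.282·0.4854 + 1.036·0.4996]² / 0.0100
  = [1.1399]² / 0.0100
  = 129.93
Adjust for 77% response: 129.93 / 0.77 = 168.74.
Round up → n = 169.

n = 169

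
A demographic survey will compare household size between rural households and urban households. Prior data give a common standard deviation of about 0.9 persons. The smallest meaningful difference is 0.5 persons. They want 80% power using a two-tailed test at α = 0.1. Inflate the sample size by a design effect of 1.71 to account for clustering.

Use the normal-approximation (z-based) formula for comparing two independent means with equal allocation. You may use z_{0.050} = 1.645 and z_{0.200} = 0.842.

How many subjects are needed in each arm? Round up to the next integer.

n = 69 per group

n = (z_{α/2} + z_β)² · (σ₁² + σ₂²) / δ²
  = (1.645 + 0.842)² · (2·0.9² = 1.62) / 0.5²
  = 6.1852 · 1.62 / 0.25
  = 40.08
Design effect: 1.71 × 40.08 = 68.54.
Round up → n = 69 per group.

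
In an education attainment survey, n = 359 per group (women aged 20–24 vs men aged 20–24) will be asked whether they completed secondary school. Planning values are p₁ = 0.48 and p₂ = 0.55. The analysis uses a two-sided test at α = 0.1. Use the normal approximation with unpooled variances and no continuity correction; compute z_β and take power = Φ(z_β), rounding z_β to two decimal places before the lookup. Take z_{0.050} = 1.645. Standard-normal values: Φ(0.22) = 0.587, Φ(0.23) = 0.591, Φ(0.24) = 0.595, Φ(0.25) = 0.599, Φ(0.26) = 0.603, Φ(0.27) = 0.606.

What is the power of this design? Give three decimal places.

z_β = |p₁−p₂|·√(n/[p₁q₁+p₂q₂]) − z_{α/2}
    = 0.07 · √(359/0.4971) − 1.645
    = 0.07 · 26.8736 − 1.645
    = 1.8811 − 1.645 = 0.2361 → 0.24
Power = Φ(0.24) = 0.595.

Power ≈ 0.595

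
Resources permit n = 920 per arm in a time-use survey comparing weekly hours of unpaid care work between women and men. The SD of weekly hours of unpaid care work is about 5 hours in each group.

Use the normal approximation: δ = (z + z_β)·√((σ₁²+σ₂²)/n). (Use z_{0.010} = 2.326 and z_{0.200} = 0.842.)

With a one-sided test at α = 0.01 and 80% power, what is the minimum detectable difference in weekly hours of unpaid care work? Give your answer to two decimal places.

Minimum detectable difference ≈ 0.74 hours

δ = (z_α + z_β) · √((σ₁²+σ₂²)/n)
  = (2.326 + 0.842) · √(50/920)
  = 3.168 · √0.05435
  = 3.168 · 0.2331
  = 0.7385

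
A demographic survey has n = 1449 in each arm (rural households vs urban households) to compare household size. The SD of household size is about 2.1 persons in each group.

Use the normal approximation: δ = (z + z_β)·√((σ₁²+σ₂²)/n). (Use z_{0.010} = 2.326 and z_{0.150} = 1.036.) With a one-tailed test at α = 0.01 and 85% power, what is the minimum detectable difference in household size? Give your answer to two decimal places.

δ = (z_α + z_β) · √((σ₁²+σ₂²)/n)
  = (2.326 + 1.036) · √(8.82/1449)
  = 3.362 · √0.00609
  = 3.362 · 0.0780
  = 0.2623

Minimum detectable difference ≈ 0.26 persons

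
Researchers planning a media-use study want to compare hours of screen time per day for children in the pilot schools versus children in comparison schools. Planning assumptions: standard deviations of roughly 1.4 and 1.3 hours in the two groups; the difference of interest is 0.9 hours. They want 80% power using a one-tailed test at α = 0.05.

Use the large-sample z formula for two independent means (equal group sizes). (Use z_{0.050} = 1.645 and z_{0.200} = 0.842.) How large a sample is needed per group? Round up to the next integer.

n = (z_α + z_β)² · (σ₁² + σ₂²) / δ²
  = (1.645 + 0.842)² · (1.4² + 1.3² = 3.65) / 0.9²
  = 6.1852 · 3.65 / 0.81
  = 27.87
Round up → n = 28 per group.

n = 28 per group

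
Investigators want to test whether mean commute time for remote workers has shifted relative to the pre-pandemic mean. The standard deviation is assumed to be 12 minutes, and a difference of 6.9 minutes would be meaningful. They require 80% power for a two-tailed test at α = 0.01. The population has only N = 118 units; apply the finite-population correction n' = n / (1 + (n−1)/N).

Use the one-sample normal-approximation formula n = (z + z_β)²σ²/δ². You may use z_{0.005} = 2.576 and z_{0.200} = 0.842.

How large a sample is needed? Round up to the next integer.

n = (z_{α/2} + z_β)² · σ² / δ²
  = (2.576 + 0.842)² · 12² / 6.9²
  = 11.6827 · 144 / 47.61
  = 35.34
Finite-population correction (N = 118): 35.34 / (1 + (35.34 − 1)/118) = 27.37.
Round up → n = 28.

n = 28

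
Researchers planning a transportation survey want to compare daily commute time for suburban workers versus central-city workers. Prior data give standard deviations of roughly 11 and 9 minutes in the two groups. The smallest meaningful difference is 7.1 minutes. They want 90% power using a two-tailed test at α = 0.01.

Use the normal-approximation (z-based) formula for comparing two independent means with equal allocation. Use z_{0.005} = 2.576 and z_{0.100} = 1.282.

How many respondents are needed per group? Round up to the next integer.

n = 60 per group

n = (z_{α/2} + z_β)² · (σ₁² + σ₂²) / δ²
  = (2.576 + 1.282)² · (11² + 9² = 202) / 7.1²
  = 14.8842 · 202 / 50.41
  = 59.64
Round up → n = 60 per group.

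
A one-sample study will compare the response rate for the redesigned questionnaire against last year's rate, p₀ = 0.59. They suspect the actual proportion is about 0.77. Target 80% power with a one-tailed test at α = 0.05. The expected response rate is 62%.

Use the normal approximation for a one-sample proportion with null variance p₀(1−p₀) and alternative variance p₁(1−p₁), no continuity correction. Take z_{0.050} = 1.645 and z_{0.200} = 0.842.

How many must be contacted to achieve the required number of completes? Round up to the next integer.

n = [z_α·√(p₀q₀) + z_β·√(p₁q₁)]² / (p₁ − p₀)²
  = [1.645·√(0.59·0.41) + 0.842·√(0.77·0.23)]² / (0.18)²
  = [1.645·0.4918 + 0.842·0.4208]² / 0.0324
  = [1.1634]² / 0.0324
  = 41.78
Adjust for 62% response: 41.78 / 0.62 = 67.38.
Round up → n = 68.

n = 68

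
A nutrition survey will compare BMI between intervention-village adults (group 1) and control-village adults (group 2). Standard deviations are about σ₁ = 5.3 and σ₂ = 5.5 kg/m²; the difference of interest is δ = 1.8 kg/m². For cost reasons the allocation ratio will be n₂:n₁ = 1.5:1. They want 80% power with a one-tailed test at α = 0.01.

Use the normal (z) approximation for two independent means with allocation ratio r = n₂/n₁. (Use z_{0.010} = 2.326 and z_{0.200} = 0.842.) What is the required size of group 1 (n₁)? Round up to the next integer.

n₁ = (z_α + z_β)² · (σ₁² + σ₂²/r) / δ²
   = (2.326 + 0.842)² · (5.3² + 5.5²/1.5) / 1.8²
   = 10.0362 · (28.09 + 20.1667) / 3.24
   = 10.0362 · 48.2567 / 3.24
   = 149.48
Round up → n₁ = 150; n₂ = r·n₁ = 1.5 × 150 = 225.

n₁ = 150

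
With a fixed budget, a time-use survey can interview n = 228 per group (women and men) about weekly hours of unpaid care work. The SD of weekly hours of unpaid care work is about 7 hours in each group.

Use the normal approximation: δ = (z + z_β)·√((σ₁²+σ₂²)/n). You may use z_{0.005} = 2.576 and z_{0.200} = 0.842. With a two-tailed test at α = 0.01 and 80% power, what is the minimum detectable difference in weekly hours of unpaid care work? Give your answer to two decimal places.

Minimum detectable difference ≈ 2.24 hours

δ = (z_{α/2} + z_β) · √((σ₁²+σ₂²)/n)
  = (2.576 + 0.842) · √(98/228)
  = 3.418 · √0.42982
  = 3.418 · 0.6556
  = 2.2409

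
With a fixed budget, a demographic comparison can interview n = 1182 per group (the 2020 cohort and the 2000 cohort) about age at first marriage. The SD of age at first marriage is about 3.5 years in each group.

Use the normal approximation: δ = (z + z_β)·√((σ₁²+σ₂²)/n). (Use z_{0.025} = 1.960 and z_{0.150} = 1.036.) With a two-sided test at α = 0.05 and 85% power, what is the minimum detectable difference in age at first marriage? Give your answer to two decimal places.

δ = (z_{α/2} + z_β) · √((σ₁²+σ₂²)/n)
  = (1.960 + 1.036) · √(24.5/1182)
  = 2.996 · √0.02073
  = 2.996 · 0.1440
  = 0.4313

Minimum detectable difference ≈ 0.43 years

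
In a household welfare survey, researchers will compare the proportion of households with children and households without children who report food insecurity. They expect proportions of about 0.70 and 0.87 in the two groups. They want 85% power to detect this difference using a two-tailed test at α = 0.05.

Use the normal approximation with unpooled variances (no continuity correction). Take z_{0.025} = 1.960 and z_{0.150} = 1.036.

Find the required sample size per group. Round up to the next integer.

n = 101 per group

n = (z_{α/2} + z_β)² · [p₁(1−p₁) + p₂(1−p₂)] / (p₁ − p₂)²
  = (1.960 + 1.036)² · (0.70·0.30 + 0.87·0.13) / (-0.17)²
  = (2.996)² · (0.2100 + 0.1131) / 0.0289
  = 8.9760 · 0.3231 / 0.0289
  = 100.35
Round up → n = 101 per group.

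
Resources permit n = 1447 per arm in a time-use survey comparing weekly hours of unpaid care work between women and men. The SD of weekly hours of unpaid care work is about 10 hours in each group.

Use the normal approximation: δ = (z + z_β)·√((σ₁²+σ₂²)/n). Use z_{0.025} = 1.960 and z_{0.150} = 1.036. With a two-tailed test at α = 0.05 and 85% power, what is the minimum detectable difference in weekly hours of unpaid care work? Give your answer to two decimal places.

Minimum detectable difference ≈ 1.11 hours

δ = (z_{α/2} + z_β) · √((σ₁²+σ₂²)/n)
  = (1.960 + 1.036) · √(200/1447)
  = 2.996 · √0.13822
  = 2.996 · 0.3718
  = 1.1138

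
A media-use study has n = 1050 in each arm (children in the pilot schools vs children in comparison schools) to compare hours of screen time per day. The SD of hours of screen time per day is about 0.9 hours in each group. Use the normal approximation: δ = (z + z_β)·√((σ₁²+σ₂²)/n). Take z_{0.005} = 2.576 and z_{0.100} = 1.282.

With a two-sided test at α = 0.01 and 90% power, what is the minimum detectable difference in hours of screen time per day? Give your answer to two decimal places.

Minimum detectable difference ≈ 0.15 hours

δ = (z_{α/2} + z_β) · √((σ₁²+σ₂²)/n)
  = (2.576 + 1.282) · √(1.62/1050)
  = 3.858 · √0.00154
  = 3.858 · 0.0393
  = 0.1515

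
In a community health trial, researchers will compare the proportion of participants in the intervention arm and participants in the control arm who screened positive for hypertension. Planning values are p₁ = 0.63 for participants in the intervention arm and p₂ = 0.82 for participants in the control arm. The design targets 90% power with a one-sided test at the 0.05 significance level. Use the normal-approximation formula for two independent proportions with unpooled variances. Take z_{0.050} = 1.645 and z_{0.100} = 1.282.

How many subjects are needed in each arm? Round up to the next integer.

n = (z_α + z_β)² · [p₁(1−p₁) + p₂(1−p₂)] / (p₁ − p₂)²
  = (1.645 + 1.282)² · (0.63·0.37 + 0.82·0.18) / (-0.19)²
  = (2.927)² · (0.2331 + 0.1476) / 0.0361
  = 8.5673 · 0.3807 / 0.0361
  = 90.35
Round up → n = 91 per group.

n = 91 per group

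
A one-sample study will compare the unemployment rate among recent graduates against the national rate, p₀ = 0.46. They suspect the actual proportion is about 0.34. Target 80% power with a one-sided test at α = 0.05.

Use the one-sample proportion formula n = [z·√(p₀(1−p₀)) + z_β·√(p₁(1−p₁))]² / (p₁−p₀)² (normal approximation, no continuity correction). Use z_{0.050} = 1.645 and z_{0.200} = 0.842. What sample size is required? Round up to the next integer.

n = 104

n = [z_α·√(p₀q₀) + z_β·√(p₁q₁)]² / (p₁ − p₀)²
  = [1.645·√(0.46·0.54) + 0.842·√(0.34·0.66)]² / (-0.12)²
  = [1.645·0.4984 + 0.842·0.4737]² / 0.0144
  = [1.2187]² / 0.0144
  = 103.15
Round up → n = 104.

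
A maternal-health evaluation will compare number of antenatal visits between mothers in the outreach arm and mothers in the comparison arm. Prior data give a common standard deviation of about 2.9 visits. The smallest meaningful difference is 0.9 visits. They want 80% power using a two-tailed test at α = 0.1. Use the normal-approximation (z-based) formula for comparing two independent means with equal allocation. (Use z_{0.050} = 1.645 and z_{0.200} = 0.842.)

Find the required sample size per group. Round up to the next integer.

n = 129 per group

n = (z_{α/2} + z_β)² · (σ₁² + σ₂²) / δ²
  = (1.645 + 0.842)² · (2·2.9² = 16.82) / 0.9²
  = 6.1852 · 16.82 / 0.81
  = 128.44
Round up → n = 129 per group.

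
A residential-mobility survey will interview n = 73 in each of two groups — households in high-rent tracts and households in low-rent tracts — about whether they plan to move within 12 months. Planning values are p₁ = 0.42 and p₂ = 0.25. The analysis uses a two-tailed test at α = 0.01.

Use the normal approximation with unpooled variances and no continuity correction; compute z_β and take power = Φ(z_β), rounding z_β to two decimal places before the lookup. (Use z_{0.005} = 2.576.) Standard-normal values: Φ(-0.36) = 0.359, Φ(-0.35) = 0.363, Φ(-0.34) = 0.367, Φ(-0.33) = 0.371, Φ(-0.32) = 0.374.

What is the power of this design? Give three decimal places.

Power ≈ 0.359

z_β = |p₁−p₂|·√(n/[p₁q₁+p₂q₂]) − z_{α/2}
    = 0.17 · √(73/0.4311) − 2.576
    = 0.17 · 13.0128 − 2.576
    = 2.2122 − 2.576 = -0.3638 → -0.36
Power = Φ(-0.36) = 0.359.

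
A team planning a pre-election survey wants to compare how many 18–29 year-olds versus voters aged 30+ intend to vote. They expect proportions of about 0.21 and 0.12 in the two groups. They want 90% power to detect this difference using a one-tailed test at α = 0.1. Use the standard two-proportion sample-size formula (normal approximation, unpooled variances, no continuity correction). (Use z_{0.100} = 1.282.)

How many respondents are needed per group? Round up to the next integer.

n = 221 per group

n = (z_α + z_β)² · [p₁(1−p₁) + p₂(1−p₂)] / (p₁ − p₂)²
  = (1.282 + 1.282)² · (0.21·0.79 + 0.12·0.88) / (0.09)²
  = (2.564)² · (0.1659 + 0.1056) / 0.0081
  = 6.5741 · 0.2715 / 0.0081
  = 220.35
Round up → n = 221 per group.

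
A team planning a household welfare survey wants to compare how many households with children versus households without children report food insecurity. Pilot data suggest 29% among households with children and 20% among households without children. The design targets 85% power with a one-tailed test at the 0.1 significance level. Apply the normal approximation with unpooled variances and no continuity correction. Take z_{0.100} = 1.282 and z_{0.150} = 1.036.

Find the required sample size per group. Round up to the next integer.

n = 243 per group

n = (z_α + z_β)² · [p₁(1−p₁) + p₂(1−p₂)] / (p₁ − p₂)²
  = (1.282 + 1.036)² · (0.29·0.71 + 0.20·0.80) / (0.09)²
  = (2.318)² · (0.2059 + 0.1600) / 0.0081
  = 5.3731 · 0.3659 / 0.0081
  = 242.72
Round up → n = 243 per group.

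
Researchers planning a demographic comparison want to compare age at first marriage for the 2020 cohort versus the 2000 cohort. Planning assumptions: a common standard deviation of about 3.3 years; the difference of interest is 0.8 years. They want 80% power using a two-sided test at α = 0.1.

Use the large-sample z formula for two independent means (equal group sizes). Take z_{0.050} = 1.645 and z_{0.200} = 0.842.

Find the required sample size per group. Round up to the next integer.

n = (z_{α/2} + z_β)² · (σ₁² + σ₂²) / δ²
  = (1.645 + 0.842)² · (2·3.3² = 21.78) / 0.8²
  = 6.1852 · 21.78 / 0.64
  = 210.49
Round up → n = 211 per group.

n = 211 per group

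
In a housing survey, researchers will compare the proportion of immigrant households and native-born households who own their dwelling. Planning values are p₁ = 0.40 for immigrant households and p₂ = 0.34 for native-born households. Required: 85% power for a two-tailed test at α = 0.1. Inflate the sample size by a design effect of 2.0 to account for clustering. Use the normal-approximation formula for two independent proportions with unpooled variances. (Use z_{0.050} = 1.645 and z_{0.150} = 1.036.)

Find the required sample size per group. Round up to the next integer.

n = (z_{α/2} + z_β)² · [p₁(1−p₁) + p₂(1−p₂)] / (p₁ − p₂)²
  = (1.645 + 1.036)² · (0.40·0.60 + 0.34·0.66) / (0.06)²
  = (2.681)² · (0.2400 + 0.2244) / 0.0036
  = 7.1878 · 0.4644 / 0.0036
  = 927.22
Design effect: 2.0 × 927.22 = 1854.44.
Round up → n = 1855 per group.

n = 1855 per group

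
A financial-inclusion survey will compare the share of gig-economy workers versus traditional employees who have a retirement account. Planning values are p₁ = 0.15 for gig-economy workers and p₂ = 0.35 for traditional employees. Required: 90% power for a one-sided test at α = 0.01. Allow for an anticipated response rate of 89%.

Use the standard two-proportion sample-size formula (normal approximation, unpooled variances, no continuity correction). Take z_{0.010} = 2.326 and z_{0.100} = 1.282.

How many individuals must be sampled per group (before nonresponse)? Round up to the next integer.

n = 130 per group

n = (z_α + z_β)² · [p₁(1−p₁) + p₂(1−p₂)] / (p₁ − p₂)²
  = (2.326 + 1.282)² · (0.15·0.85 + 0.35·0.65) / (-0.20)²
  = (3.608)² · (0.1275 + 0.2275) / 0.0400
  = 13.0177 · 0.3550 / 0.0400
  = 115.53
Adjust for 89% response: 115.53 / 0.89 = 129.81.
Round up → n = 130 per group.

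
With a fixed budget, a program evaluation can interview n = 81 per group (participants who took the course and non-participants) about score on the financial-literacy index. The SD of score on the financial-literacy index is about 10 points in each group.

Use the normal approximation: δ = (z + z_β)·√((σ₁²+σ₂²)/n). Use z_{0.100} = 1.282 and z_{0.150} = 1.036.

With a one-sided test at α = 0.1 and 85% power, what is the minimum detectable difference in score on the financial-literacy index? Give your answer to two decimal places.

Minimum detectable difference ≈ 3.64 points

δ = (z_α + z_β) · √((σ₁²+σ₂²)/n)
  = (1.282 + 1.036) · √(200/81)
  = 2.318 · √2.4691
  = 2.318 · 1.5713
  = 3.6424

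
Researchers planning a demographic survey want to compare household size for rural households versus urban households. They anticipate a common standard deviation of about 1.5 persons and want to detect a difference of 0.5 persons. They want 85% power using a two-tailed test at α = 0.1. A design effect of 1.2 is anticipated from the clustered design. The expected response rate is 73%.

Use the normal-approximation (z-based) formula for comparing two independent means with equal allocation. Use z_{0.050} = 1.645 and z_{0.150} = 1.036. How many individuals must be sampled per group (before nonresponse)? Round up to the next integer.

n = 213 per group

n = (z_{α/2} + z_β)² · (σ₁² + σ₂²) / δ²
  = (1.645 + 1.036)² · (2·1.5² = 4.5) / 0.5²
  = 7.1878 · 4.5 / 0.25
  = 129.38
Design effect: 1.2 × 129.38 = 155.26.
Adjust for 73% response: 155.26 / 0.73 = 212.68.
Round up → n = 213 per group.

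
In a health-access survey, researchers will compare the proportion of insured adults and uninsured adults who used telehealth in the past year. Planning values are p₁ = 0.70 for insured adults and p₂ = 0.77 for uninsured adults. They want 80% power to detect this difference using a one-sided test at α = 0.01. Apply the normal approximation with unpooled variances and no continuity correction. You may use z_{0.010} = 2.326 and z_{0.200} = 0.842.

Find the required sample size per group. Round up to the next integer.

n = 793 per group

n = (z_α + z_β)² · [p₁(1−p₁) + p₂(1−p₂)] / (p₁ − p₂)²
  = (2.326 + 0.842)² · (0.70·0.30 + 0.77·0.23) / (-0.07)²
  = (3.168)² · (0.2100 + 0.1771) / 0.0049
  = 10.0362 · 0.3871 / 0.0049
  = 792.86
Round up → n = 793 per group.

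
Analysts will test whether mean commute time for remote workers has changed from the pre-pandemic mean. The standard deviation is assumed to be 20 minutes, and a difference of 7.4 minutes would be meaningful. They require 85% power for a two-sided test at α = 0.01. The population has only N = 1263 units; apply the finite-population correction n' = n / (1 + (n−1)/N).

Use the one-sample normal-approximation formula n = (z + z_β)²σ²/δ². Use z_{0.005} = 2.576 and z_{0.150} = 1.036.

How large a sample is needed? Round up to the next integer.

n = (z_{α/2} + z_β)² · σ² / δ²
  = (2.576 + 1.036)² · 20² / 7.4²
  = 13.0465 · 400 / 54.76
  = 95.30
Finite-population correction (N = 1263): 95.30 / (1 + (95.30 − 1)/1263) = 88.68.
Round up → n = 89.

n = 89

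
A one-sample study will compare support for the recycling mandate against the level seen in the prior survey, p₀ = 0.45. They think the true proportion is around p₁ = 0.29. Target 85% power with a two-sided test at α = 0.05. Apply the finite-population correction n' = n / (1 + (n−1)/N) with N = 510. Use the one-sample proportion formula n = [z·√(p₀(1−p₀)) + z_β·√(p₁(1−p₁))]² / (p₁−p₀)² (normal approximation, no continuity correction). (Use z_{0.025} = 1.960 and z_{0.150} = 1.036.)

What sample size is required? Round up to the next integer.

n = 71

n = [z_{α/2}·√(p₀q₀) + z_β·√(p₁q₁)]² / (p₁ − p₀)²
  = [1.960·√(0.45·0.55) + 1.036·√(0.29·0.71)]² / (-0.16)²
  = [1.960·0.4975 + 1.036·0.4538]² / 0.0256
  = [1.4452]² / 0.0256
  = 81.58
Finite-population correction (N = 510): 81.58 / (1 + (81.58 − 1)/510) = 70.45.
Round up → n = 71.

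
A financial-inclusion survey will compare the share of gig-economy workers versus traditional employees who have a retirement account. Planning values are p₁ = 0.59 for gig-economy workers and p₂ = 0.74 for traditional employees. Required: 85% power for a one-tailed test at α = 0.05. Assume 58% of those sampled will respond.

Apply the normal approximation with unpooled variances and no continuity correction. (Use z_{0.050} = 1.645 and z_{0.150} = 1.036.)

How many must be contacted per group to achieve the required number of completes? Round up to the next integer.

n = 240 per group

n = (z_α + z_β)² · [p₁(1−p₁) + p₂(1−p₂)] / (p₁ − p₂)²
  = (1.645 + 1.036)² · (0.59·0.41 + 0.74·0.26) / (-0.15)²
  = (2.681)² · (0.2419 + 0.1924) / 0.0225
  = 7.1878 · 0.4343 / 0.0225
  = 138.74
Adjust for 58% response: 138.74 / 0.58 = 239.21.
Round up → n = 240 per group.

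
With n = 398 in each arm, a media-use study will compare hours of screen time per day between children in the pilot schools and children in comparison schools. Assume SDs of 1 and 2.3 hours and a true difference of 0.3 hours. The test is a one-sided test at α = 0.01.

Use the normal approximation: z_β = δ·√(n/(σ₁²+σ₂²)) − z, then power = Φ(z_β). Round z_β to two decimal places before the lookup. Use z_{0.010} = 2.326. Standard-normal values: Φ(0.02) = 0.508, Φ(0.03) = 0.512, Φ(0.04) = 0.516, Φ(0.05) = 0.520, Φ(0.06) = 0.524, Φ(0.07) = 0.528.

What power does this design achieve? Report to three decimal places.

z_β = δ·√(n/(σ₁²+σ₂²)) − z_α
    = 0.3 · √(398/6.29) − 2.326
    = 0.3 · 7.95456 − 2.326
    = 2.3864 − 2.326 = 0.0604 → 0.06
Power = Φ(0.06) = 0.524.

Power ≈ 0.524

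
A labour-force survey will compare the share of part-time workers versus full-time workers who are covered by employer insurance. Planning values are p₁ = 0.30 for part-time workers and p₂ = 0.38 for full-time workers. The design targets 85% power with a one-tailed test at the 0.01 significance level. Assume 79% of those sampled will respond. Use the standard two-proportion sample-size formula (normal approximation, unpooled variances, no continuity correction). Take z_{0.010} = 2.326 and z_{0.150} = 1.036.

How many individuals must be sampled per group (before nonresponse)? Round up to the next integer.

n = (z_α + z_β)² · [p₁(1−p₁) + p₂(1−p₂)] / (p₁ − p₂)²
  = (2.326 + 1.036)² · (0.30·0.70 + 0.38·0.62) / (-0.08)²
  = (3.362)² · (0.2100 + 0.2356) / 0.0064
  = 11.3030 · 0.4456 / 0.0064
  = 786.97
Adjust for 79% response: 786.97 / 0.79 = 996.17.
Round up → n = 997 per group.

n = 997 per group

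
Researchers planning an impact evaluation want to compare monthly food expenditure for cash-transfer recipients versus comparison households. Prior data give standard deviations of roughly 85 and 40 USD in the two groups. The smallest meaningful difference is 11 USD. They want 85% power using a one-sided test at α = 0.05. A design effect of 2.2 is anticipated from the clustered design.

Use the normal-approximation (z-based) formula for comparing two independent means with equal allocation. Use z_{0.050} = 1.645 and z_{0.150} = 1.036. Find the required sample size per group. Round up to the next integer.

n = (z_α + z_β)² · (σ₁² + σ₂²) / δ²
  = (1.645 + 1.036)² · (85² + 40² = 8825) / 11²
  = 7.1878 · 8825 / 121
  = 524.23
Design effect: 2.2 × 524.23 = 1153.31.
Round up → n = 1154 per group.

n = 1154 per group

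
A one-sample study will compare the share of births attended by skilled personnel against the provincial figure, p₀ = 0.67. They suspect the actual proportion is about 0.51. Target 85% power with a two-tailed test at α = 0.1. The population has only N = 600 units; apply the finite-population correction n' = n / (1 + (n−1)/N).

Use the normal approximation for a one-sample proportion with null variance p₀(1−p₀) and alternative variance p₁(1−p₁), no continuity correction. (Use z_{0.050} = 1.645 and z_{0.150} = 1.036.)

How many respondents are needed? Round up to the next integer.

n = [z_{α/2}·√(p₀q₀) + z_β·√(p₁q₁)]² / (p₁ − p₀)²
  = [1.645·√(0.67·0.33) + 1.036·√(0.51·0.49)]² / (-0.16)²
  = [1.645·0.4702 + 1.036·0.4999]² / 0.0256
  = [1.2914]² / 0.0256
  = 65.14
Finite-population correction (N = 600): 65.14 / (1 + (65.14 − 1)/600) = 58.85.
Round up → n = 59.

n = 59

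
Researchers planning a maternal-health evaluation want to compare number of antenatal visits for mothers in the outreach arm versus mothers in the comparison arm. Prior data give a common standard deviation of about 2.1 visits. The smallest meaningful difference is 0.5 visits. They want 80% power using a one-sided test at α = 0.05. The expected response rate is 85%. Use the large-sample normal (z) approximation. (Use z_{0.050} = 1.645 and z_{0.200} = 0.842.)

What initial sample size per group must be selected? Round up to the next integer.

n = (z_α + z_β)² · (σ₁² + σ₂²) / δ²
  = (1.645 + 0.842)² · (2·2.1² = 8.82) / 0.5²
  = 6.1852 · 8.82 / 0.25
  = 218.21
Adjust for 85% response: 218.21 / 0.85 = 256.72.
Round up → n = 257 per group.

n = 257 per group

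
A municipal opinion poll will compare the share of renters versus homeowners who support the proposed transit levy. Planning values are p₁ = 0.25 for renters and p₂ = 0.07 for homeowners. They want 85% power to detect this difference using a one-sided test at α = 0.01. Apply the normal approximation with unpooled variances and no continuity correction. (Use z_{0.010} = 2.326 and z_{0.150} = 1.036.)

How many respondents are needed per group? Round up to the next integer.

n = 89 per group

n = (z_α + z_β)² · [p₁(1−p₁) + p₂(1−p₂)] / (p₁ − p₂)²
  = (2.326 + 1.036)² · (0.25·0.75 + 0.07·0.93) / (0.18)²
  = (3.362)² · (0.1875 + 0.0651) / 0.0324
  = 11.3030 · 0.2526 / 0.0324
  = 88.12
Round up → n = 89 per group.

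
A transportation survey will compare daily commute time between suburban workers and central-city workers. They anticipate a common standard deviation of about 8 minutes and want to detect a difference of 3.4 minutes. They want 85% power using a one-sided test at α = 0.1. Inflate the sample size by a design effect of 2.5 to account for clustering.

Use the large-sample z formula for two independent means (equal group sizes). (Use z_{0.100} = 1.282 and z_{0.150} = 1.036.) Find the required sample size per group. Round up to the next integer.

n = 149 per group

n = (z_α + z_β)² · (σ₁² + σ₂²) / δ²
  = (1.282 + 1.036)² · (2·8² = 128) / 3.4²
  = 5.3731 · 128 / 11.56
  = 59.49
Design effect: 2.5 × 59.49 = 148.74.
Round up → n = 149 per group.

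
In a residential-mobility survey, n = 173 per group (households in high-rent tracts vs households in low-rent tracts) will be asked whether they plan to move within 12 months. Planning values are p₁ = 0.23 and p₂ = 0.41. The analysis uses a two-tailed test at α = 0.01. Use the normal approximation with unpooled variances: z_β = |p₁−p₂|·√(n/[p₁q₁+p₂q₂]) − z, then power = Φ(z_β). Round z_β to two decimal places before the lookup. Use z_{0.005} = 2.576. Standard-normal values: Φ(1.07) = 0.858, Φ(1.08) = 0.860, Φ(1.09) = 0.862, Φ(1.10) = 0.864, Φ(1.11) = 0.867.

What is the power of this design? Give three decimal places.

Power ≈ 0.860

z_β = |p₁−p₂|·√(n/[p₁q₁+p₂q₂]) − z_{α/2}
    = 0.18 · √(173/0.4190) − 2.576
    = 0.18 · 20.3196 − 2.576
    = 3.6575 − 2.576 = 1.0815 → 1.08
Power = Φ(1.08) = 0.860.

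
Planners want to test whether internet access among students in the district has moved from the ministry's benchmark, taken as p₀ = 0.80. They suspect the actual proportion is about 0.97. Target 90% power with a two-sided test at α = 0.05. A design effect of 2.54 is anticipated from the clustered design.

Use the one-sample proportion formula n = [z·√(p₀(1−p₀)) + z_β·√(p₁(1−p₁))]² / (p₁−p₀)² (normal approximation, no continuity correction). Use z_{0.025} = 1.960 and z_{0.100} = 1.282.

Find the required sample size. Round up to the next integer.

n = [z_{α/2}·√(p₀q₀) + z_β·√(p₁q₁)]² / (p₁ − p₀)²
  = [1.960·√(0.80·0.20) + 1.282·√(0.97·0.03)]² / (0.17)²
  = [1.960·0.4000 + 1.282·0.1706]² / 0.0289
  = [1.0027]² / 0.0289
  = 34.79
Design effect: 2.54 × 34.79 = 88.36.
Round up → n = 89.

n = 89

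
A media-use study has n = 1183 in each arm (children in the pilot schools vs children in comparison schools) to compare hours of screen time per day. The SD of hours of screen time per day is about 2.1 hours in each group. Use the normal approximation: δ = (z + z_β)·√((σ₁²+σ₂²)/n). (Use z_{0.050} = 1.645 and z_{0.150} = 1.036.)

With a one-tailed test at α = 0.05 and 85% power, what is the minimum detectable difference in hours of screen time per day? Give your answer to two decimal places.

δ = (z_α + z_β) · √((σ₁²+σ₂²)/n)
  = (1.645 + 1.036) · √(8.82/1183)
  = 2.681 · √0.00746
  = 2.681 · 0.0863
  = 0.2315

Minimum detectable difference ≈ 0.23 hours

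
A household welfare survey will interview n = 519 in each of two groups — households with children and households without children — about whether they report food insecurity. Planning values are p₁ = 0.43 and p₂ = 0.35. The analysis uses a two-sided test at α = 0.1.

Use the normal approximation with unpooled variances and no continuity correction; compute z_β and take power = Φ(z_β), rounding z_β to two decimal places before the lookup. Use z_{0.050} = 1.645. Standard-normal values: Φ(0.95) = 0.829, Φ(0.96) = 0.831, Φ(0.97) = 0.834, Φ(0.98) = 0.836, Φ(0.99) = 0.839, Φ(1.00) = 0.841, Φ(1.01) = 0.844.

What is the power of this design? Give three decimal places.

Power ≈ 0.844

z_β = |p₁−p₂|·√(n/[p₁q₁+p₂q₂]) − z_{α/2}
    = 0.08 · √(519/0.4726) − 1.645
    = 0.08 · 33.1388 − 1.645
    = 2.6511 − 1.645 = 1.0061 → 1.01
Power = Φ(1.01) = 0.844.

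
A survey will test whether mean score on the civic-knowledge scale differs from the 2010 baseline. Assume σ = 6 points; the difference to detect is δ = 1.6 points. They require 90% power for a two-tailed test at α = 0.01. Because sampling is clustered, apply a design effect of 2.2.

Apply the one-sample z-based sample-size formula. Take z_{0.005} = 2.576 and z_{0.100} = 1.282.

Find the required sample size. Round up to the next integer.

n = 461

n = (z_{α/2} + z_β)² · σ² / δ²
  = (2.576 + 1.282)² · 6² / 1.6²
  = 14.8842 · 36 / 2.56
  = 209.31
Design effect: 2.2 × 209.31 = 460.48.
Round up → n = 461.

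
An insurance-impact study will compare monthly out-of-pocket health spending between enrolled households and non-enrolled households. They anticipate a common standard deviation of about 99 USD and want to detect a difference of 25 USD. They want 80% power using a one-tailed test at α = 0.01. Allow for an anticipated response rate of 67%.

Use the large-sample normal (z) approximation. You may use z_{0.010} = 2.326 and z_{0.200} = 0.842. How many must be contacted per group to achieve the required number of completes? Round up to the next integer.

n = (z_α + z_β)² · (σ₁² + σ₂²) / δ²
  = (2.326 + 0.842)² · (2·99² = 19602) / 25²
  = 10.0362 · 19602 / 625
  = 314.77
Adjust for 67% response: 314.77 / 0.67 = 469.80.
Round up → n = 470 per group.

n = 470 per group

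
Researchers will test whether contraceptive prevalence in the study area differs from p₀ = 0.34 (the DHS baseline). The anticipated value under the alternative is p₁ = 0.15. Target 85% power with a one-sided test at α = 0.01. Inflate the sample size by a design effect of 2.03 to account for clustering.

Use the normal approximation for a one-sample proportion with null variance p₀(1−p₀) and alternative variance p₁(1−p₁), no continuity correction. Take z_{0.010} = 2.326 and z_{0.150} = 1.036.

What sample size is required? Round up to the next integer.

n = [z_α·√(p₀q₀) + z_β·√(p₁q₁)]² / (p₁ − p₀)²
  = [2.326·√(0.34·0.66) + 1.036·√(0.15·0.85)]² / (-0.19)²
  = [2.326·0.4737 + 1.036·0.3571]² / 0.0361
  = [1.4718]² / 0.0361
  = 60.00
Design effect: 2.03 × 60.00 = 121.81.
Round up → n = 122.

n = 122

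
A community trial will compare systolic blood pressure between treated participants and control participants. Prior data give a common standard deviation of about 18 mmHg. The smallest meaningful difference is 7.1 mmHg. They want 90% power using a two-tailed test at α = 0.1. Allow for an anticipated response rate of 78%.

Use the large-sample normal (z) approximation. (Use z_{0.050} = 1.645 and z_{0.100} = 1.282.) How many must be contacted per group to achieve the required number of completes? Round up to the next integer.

n = 142 per group

n = (z_{α/2} + z_β)² · (σ₁² + σ₂²) / δ²
  = (1.645 + 1.282)² · (2·18² = 648) / 7.1²
  = 8.5673 · 648 / 50.41
  = 110.13
Adjust for 78% response: 110.13 / 0.78 = 141.19.
Round up → n = 142 per group.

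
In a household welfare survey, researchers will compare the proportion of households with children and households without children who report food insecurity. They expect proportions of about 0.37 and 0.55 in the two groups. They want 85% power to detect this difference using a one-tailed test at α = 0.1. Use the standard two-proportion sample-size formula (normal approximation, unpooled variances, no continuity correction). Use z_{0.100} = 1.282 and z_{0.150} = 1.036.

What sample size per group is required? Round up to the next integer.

n = (z_α + z_β)² · [p₁(1−p₁) + p₂(1−p₂)] / (p₁ − p₂)²
  = (1.282 + 1.036)² · (0.37·0.63 + 0.55·0.45) / (-0.18)²
  = (2.318)² · (0.2331 + 0.2475) / 0.0324
  = 5.3731 · 0.4806 / 0.0324
  = 79.70
Round up → n = 80 per group.

n = 80 per group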